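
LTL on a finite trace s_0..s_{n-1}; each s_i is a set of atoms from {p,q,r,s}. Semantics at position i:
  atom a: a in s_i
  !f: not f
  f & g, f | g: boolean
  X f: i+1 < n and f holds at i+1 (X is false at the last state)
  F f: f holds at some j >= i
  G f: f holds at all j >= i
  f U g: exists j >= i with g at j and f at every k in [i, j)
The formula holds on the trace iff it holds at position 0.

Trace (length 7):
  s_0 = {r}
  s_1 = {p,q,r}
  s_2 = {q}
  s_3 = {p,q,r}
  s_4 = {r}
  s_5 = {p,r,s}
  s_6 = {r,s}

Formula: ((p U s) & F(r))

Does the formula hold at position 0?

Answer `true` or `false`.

s_0={r}: ((p U s) & F(r))=False (p U s)=False p=False s=False F(r)=True r=True
s_1={p,q,r}: ((p U s) & F(r))=False (p U s)=False p=True s=False F(r)=True r=True
s_2={q}: ((p U s) & F(r))=False (p U s)=False p=False s=False F(r)=True r=False
s_3={p,q,r}: ((p U s) & F(r))=False (p U s)=False p=True s=False F(r)=True r=True
s_4={r}: ((p U s) & F(r))=False (p U s)=False p=False s=False F(r)=True r=True
s_5={p,r,s}: ((p U s) & F(r))=True (p U s)=True p=True s=True F(r)=True r=True
s_6={r,s}: ((p U s) & F(r))=True (p U s)=True p=False s=True F(r)=True r=True

Answer: false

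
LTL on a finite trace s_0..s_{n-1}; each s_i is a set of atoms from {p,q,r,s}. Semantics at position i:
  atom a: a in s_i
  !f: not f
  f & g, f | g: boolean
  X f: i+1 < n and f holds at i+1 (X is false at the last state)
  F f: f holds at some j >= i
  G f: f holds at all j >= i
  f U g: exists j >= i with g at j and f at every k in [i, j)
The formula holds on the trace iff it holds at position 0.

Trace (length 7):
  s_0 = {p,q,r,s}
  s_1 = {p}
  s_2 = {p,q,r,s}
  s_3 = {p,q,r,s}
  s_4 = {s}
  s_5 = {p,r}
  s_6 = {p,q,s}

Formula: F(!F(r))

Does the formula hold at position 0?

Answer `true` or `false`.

Answer: true

Derivation:
s_0={p,q,r,s}: F(!F(r))=True !F(r)=False F(r)=True r=True
s_1={p}: F(!F(r))=True !F(r)=False F(r)=True r=False
s_2={p,q,r,s}: F(!F(r))=True !F(r)=False F(r)=True r=True
s_3={p,q,r,s}: F(!F(r))=True !F(r)=False F(r)=True r=True
s_4={s}: F(!F(r))=True !F(r)=False F(r)=True r=False
s_5={p,r}: F(!F(r))=True !F(r)=False F(r)=True r=True
s_6={p,q,s}: F(!F(r))=True !F(r)=True F(r)=False r=False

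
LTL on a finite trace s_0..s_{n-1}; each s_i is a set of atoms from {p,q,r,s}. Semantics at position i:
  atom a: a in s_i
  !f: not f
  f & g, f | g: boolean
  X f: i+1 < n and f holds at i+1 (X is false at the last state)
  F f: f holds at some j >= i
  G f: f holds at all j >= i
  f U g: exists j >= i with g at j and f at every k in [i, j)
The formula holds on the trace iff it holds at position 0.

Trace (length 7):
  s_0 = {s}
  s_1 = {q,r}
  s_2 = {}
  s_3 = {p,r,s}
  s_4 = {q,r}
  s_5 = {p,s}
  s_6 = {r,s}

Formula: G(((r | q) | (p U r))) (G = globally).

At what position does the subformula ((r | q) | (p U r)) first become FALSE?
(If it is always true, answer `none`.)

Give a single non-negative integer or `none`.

Answer: 0

Derivation:
s_0={s}: ((r | q) | (p U r))=False (r | q)=False r=False q=False (p U r)=False p=False
s_1={q,r}: ((r | q) | (p U r))=True (r | q)=True r=True q=True (p U r)=True p=False
s_2={}: ((r | q) | (p U r))=False (r | q)=False r=False q=False (p U r)=False p=False
s_3={p,r,s}: ((r | q) | (p U r))=True (r | q)=True r=True q=False (p U r)=True p=True
s_4={q,r}: ((r | q) | (p U r))=True (r | q)=True r=True q=True (p U r)=True p=False
s_5={p,s}: ((r | q) | (p U r))=True (r | q)=False r=False q=False (p U r)=True p=True
s_6={r,s}: ((r | q) | (p U r))=True (r | q)=True r=True q=False (p U r)=True p=False
G(((r | q) | (p U r))) holds globally = False
First violation at position 0.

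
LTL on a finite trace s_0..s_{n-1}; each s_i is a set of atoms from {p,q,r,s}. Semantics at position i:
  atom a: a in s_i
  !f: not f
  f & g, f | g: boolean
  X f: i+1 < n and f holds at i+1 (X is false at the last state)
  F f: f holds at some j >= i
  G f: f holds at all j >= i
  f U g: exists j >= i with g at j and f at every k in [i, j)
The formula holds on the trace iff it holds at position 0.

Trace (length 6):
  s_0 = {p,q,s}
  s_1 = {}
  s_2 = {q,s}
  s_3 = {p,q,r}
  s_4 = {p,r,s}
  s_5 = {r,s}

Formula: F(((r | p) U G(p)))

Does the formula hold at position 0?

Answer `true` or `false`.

s_0={p,q,s}: F(((r | p) U G(p)))=False ((r | p) U G(p))=False (r | p)=True r=False p=True G(p)=False
s_1={}: F(((r | p) U G(p)))=False ((r | p) U G(p))=False (r | p)=False r=False p=False G(p)=False
s_2={q,s}: F(((r | p) U G(p)))=False ((r | p) U G(p))=False (r | p)=False r=False p=False G(p)=False
s_3={p,q,r}: F(((r | p) U G(p)))=False ((r | p) U G(p))=False (r | p)=True r=True p=True G(p)=False
s_4={p,r,s}: F(((r | p) U G(p)))=False ((r | p) U G(p))=False (r | p)=True r=True p=True G(p)=False
s_5={r,s}: F(((r | p) U G(p)))=False ((r | p) U G(p))=False (r | p)=True r=True p=False G(p)=False

Answer: false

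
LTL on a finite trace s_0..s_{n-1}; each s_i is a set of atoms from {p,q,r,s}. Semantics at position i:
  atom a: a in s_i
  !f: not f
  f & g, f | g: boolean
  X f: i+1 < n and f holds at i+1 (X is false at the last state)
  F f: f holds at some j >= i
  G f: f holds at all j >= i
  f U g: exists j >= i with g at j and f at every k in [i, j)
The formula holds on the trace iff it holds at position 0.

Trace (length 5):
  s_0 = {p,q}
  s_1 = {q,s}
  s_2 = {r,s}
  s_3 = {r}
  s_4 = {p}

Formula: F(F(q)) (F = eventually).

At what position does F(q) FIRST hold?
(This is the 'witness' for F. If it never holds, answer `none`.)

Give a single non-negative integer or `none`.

s_0={p,q}: F(q)=True q=True
s_1={q,s}: F(q)=True q=True
s_2={r,s}: F(q)=False q=False
s_3={r}: F(q)=False q=False
s_4={p}: F(q)=False q=False
F(F(q)) holds; first witness at position 0.

Answer: 0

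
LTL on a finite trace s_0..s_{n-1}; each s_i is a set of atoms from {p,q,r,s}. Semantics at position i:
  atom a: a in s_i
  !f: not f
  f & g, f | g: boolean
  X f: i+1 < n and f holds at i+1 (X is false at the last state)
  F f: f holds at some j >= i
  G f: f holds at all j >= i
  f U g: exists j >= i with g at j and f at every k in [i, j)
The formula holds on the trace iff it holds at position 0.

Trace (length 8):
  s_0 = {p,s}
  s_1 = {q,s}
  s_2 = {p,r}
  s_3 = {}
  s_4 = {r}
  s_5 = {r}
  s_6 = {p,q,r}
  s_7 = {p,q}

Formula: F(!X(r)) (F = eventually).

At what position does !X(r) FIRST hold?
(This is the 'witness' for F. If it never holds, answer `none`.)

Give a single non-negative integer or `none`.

Answer: 0

Derivation:
s_0={p,s}: !X(r)=True X(r)=False r=False
s_1={q,s}: !X(r)=False X(r)=True r=False
s_2={p,r}: !X(r)=True X(r)=False r=True
s_3={}: !X(r)=False X(r)=True r=False
s_4={r}: !X(r)=False X(r)=True r=True
s_5={r}: !X(r)=False X(r)=True r=True
s_6={p,q,r}: !X(r)=True X(r)=False r=True
s_7={p,q}: !X(r)=True X(r)=False r=False
F(!X(r)) holds; first witness at position 0.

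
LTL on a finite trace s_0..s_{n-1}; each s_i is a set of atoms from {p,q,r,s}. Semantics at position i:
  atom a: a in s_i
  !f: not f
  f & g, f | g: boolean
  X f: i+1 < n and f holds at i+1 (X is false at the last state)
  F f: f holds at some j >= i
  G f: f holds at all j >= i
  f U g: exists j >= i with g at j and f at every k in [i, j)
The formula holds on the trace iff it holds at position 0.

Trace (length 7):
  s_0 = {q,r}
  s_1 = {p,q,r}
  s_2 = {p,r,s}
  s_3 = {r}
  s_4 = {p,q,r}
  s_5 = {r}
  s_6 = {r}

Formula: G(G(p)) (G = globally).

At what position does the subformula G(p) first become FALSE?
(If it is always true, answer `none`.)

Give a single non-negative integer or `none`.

s_0={q,r}: G(p)=False p=False
s_1={p,q,r}: G(p)=False p=True
s_2={p,r,s}: G(p)=False p=True
s_3={r}: G(p)=False p=False
s_4={p,q,r}: G(p)=False p=True
s_5={r}: G(p)=False p=False
s_6={r}: G(p)=False p=False
G(G(p)) holds globally = False
First violation at position 0.

Answer: 0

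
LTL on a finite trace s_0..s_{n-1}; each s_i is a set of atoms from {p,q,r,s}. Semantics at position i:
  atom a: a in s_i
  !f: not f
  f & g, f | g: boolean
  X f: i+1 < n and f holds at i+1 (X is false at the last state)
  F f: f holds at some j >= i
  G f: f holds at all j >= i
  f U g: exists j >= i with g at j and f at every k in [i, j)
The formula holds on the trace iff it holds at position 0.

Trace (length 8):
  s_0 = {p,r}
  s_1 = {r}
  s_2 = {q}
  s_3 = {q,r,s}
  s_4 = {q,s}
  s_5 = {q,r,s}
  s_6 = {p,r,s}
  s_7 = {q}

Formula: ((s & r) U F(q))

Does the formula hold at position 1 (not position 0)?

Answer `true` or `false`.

Answer: true

Derivation:
s_0={p,r}: ((s & r) U F(q))=True (s & r)=False s=False r=True F(q)=True q=False
s_1={r}: ((s & r) U F(q))=True (s & r)=False s=False r=True F(q)=True q=False
s_2={q}: ((s & r) U F(q))=True (s & r)=False s=False r=False F(q)=True q=True
s_3={q,r,s}: ((s & r) U F(q))=True (s & r)=True s=True r=True F(q)=True q=True
s_4={q,s}: ((s & r) U F(q))=True (s & r)=False s=True r=False F(q)=True q=True
s_5={q,r,s}: ((s & r) U F(q))=True (s & r)=True s=True r=True F(q)=True q=True
s_6={p,r,s}: ((s & r) U F(q))=True (s & r)=True s=True r=True F(q)=True q=False
s_7={q}: ((s & r) U F(q))=True (s & r)=False s=False r=False F(q)=True q=True
Evaluating at position 1: result = True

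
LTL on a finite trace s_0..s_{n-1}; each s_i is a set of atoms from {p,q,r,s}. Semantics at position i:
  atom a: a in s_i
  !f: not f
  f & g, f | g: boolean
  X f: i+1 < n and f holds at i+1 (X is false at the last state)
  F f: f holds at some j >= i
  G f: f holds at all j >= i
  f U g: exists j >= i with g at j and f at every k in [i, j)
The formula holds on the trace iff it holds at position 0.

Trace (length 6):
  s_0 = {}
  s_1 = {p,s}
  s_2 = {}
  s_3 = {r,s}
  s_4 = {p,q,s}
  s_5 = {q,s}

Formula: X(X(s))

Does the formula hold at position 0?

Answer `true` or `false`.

s_0={}: X(X(s))=False X(s)=True s=False
s_1={p,s}: X(X(s))=True X(s)=False s=True
s_2={}: X(X(s))=True X(s)=True s=False
s_3={r,s}: X(X(s))=True X(s)=True s=True
s_4={p,q,s}: X(X(s))=False X(s)=True s=True
s_5={q,s}: X(X(s))=False X(s)=False s=True

Answer: false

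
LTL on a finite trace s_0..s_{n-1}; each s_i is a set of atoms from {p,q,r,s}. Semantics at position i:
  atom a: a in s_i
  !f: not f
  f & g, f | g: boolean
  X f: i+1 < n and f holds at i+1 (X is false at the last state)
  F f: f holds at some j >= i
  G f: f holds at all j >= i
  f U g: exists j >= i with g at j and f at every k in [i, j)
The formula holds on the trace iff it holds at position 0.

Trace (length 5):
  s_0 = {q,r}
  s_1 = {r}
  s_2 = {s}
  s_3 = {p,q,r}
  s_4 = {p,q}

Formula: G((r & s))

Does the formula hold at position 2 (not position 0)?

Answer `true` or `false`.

Answer: false

Derivation:
s_0={q,r}: G((r & s))=False (r & s)=False r=True s=False
s_1={r}: G((r & s))=False (r & s)=False r=True s=False
s_2={s}: G((r & s))=False (r & s)=False r=False s=True
s_3={p,q,r}: G((r & s))=False (r & s)=False r=True s=False
s_4={p,q}: G((r & s))=False (r & s)=False r=False s=False
Evaluating at position 2: result = False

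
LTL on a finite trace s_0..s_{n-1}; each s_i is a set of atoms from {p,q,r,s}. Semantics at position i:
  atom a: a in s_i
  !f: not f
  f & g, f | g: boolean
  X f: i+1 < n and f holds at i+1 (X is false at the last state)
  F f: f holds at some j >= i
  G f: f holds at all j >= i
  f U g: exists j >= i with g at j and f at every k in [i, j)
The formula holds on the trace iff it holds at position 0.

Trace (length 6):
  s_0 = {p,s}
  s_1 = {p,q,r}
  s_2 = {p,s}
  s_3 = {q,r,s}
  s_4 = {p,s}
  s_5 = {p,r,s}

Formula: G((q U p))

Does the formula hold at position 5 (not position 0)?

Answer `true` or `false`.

Answer: true

Derivation:
s_0={p,s}: G((q U p))=True (q U p)=True q=False p=True
s_1={p,q,r}: G((q U p))=True (q U p)=True q=True p=True
s_2={p,s}: G((q U p))=True (q U p)=True q=False p=True
s_3={q,r,s}: G((q U p))=True (q U p)=True q=True p=False
s_4={p,s}: G((q U p))=True (q U p)=True q=False p=True
s_5={p,r,s}: G((q U p))=True (q U p)=True q=False p=True
Evaluating at position 5: result = True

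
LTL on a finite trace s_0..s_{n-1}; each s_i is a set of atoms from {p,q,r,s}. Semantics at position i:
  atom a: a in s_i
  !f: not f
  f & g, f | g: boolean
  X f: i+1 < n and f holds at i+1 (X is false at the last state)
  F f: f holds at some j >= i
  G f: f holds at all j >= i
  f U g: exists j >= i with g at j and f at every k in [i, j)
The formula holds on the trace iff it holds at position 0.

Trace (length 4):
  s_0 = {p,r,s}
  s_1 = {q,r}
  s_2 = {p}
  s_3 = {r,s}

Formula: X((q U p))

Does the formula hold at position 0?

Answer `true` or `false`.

s_0={p,r,s}: X((q U p))=True (q U p)=True q=False p=True
s_1={q,r}: X((q U p))=True (q U p)=True q=True p=False
s_2={p}: X((q U p))=False (q U p)=True q=False p=True
s_3={r,s}: X((q U p))=False (q U p)=False q=False p=False

Answer: true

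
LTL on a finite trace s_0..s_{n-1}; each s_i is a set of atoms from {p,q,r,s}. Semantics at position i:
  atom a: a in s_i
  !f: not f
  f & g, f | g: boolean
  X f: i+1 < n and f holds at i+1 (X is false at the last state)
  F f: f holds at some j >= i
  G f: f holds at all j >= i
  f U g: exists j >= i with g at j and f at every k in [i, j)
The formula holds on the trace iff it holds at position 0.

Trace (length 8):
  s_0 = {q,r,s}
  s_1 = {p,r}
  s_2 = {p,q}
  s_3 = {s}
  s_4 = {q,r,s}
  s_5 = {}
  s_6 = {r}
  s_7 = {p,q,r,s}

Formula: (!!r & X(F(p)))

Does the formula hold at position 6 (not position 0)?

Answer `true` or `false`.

s_0={q,r,s}: (!!r & X(F(p)))=True !!r=True !r=False r=True X(F(p))=True F(p)=True p=False
s_1={p,r}: (!!r & X(F(p)))=True !!r=True !r=False r=True X(F(p))=True F(p)=True p=True
s_2={p,q}: (!!r & X(F(p)))=False !!r=False !r=True r=False X(F(p))=True F(p)=True p=True
s_3={s}: (!!r & X(F(p)))=False !!r=False !r=True r=False X(F(p))=True F(p)=True p=False
s_4={q,r,s}: (!!r & X(F(p)))=True !!r=True !r=False r=True X(F(p))=True F(p)=True p=False
s_5={}: (!!r & X(F(p)))=False !!r=False !r=True r=False X(F(p))=True F(p)=True p=False
s_6={r}: (!!r & X(F(p)))=True !!r=True !r=False r=True X(F(p))=True F(p)=True p=False
s_7={p,q,r,s}: (!!r & X(F(p)))=False !!r=True !r=False r=True X(F(p))=False F(p)=True p=True
Evaluating at position 6: result = True

Answer: true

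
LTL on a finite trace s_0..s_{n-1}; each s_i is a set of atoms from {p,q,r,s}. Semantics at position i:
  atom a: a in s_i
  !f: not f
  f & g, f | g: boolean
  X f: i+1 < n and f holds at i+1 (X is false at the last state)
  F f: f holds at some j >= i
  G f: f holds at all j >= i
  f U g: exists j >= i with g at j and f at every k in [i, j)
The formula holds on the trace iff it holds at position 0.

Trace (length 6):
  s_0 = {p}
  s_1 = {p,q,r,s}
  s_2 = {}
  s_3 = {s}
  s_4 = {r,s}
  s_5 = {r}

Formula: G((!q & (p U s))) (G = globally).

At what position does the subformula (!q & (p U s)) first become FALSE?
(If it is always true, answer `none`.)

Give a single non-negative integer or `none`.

s_0={p}: (!q & (p U s))=True !q=True q=False (p U s)=True p=True s=False
s_1={p,q,r,s}: (!q & (p U s))=False !q=False q=True (p U s)=True p=True s=True
s_2={}: (!q & (p U s))=False !q=True q=False (p U s)=False p=False s=False
s_3={s}: (!q & (p U s))=True !q=True q=False (p U s)=True p=False s=True
s_4={r,s}: (!q & (p U s))=True !q=True q=False (p U s)=True p=False s=True
s_5={r}: (!q & (p U s))=False !q=True q=False (p U s)=False p=False s=False
G((!q & (p U s))) holds globally = False
First violation at position 1.

Answer: 1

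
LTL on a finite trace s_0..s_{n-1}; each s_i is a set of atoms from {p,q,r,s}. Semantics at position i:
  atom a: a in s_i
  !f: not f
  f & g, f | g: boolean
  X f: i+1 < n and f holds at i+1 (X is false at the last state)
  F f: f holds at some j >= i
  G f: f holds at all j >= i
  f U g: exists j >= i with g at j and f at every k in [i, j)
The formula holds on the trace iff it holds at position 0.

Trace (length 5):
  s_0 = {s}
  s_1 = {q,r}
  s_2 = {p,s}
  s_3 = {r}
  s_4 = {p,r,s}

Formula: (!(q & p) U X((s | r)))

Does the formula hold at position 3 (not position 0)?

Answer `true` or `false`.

Answer: true

Derivation:
s_0={s}: (!(q & p) U X((s | r)))=True !(q & p)=True (q & p)=False q=False p=False X((s | r))=True (s | r)=True s=True r=False
s_1={q,r}: (!(q & p) U X((s | r)))=True !(q & p)=True (q & p)=False q=True p=False X((s | r))=True (s | r)=True s=False r=True
s_2={p,s}: (!(q & p) U X((s | r)))=True !(q & p)=True (q & p)=False q=False p=True X((s | r))=True (s | r)=True s=True r=False
s_3={r}: (!(q & p) U X((s | r)))=True !(q & p)=True (q & p)=False q=False p=False X((s | r))=True (s | r)=True s=False r=True
s_4={p,r,s}: (!(q & p) U X((s | r)))=False !(q & p)=True (q & p)=False q=False p=True X((s | r))=False (s | r)=True s=True r=True
Evaluating at position 3: result = True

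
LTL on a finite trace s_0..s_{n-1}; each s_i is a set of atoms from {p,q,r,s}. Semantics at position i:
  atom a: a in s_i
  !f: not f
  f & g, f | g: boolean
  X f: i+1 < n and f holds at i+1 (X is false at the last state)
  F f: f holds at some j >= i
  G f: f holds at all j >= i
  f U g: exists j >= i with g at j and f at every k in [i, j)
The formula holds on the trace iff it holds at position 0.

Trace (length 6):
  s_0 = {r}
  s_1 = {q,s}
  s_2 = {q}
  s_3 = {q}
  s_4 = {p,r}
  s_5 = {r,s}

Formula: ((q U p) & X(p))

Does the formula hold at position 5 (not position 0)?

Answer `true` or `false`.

Answer: false

Derivation:
s_0={r}: ((q U p) & X(p))=False (q U p)=False q=False p=False X(p)=False
s_1={q,s}: ((q U p) & X(p))=False (q U p)=True q=True p=False X(p)=False
s_2={q}: ((q U p) & X(p))=False (q U p)=True q=True p=False X(p)=False
s_3={q}: ((q U p) & X(p))=True (q U p)=True q=True p=False X(p)=True
s_4={p,r}: ((q U p) & X(p))=False (q U p)=True q=False p=True X(p)=False
s_5={r,s}: ((q U p) & X(p))=False (q U p)=False q=False p=False X(p)=False
Evaluating at position 5: result = False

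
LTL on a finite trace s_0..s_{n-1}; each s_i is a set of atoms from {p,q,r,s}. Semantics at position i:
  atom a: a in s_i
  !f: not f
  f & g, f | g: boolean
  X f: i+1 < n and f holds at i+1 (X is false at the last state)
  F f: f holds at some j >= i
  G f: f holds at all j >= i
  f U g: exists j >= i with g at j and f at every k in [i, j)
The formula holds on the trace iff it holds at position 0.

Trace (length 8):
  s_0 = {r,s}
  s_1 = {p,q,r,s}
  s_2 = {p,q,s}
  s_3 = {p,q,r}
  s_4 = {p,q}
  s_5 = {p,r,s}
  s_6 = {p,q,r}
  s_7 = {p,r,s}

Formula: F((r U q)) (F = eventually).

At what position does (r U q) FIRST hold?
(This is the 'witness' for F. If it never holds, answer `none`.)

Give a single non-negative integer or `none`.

s_0={r,s}: (r U q)=True r=True q=False
s_1={p,q,r,s}: (r U q)=True r=True q=True
s_2={p,q,s}: (r U q)=True r=False q=True
s_3={p,q,r}: (r U q)=True r=True q=True
s_4={p,q}: (r U q)=True r=False q=True
s_5={p,r,s}: (r U q)=True r=True q=False
s_6={p,q,r}: (r U q)=True r=True q=True
s_7={p,r,s}: (r U q)=False r=True q=False
F((r U q)) holds; first witness at position 0.

Answer: 0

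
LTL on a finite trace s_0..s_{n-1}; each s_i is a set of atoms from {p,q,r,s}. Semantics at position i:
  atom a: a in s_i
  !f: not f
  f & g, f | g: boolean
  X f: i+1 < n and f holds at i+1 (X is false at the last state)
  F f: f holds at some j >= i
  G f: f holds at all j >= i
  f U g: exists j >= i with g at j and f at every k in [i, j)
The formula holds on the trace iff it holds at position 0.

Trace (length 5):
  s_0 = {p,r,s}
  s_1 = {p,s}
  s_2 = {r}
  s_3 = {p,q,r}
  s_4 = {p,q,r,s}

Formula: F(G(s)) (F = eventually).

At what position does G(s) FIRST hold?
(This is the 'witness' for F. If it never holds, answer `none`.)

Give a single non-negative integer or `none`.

s_0={p,r,s}: G(s)=False s=True
s_1={p,s}: G(s)=False s=True
s_2={r}: G(s)=False s=False
s_3={p,q,r}: G(s)=False s=False
s_4={p,q,r,s}: G(s)=True s=True
F(G(s)) holds; first witness at position 4.

Answer: 4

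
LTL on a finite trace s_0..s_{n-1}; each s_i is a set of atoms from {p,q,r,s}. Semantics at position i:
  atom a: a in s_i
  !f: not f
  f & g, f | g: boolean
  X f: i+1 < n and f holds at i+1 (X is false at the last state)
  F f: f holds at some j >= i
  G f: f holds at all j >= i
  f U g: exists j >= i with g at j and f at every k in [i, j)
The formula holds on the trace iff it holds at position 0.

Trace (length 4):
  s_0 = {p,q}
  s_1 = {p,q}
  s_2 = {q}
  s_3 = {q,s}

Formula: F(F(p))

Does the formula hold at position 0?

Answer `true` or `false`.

s_0={p,q}: F(F(p))=True F(p)=True p=True
s_1={p,q}: F(F(p))=True F(p)=True p=True
s_2={q}: F(F(p))=False F(p)=False p=False
s_3={q,s}: F(F(p))=False F(p)=False p=False

Answer: true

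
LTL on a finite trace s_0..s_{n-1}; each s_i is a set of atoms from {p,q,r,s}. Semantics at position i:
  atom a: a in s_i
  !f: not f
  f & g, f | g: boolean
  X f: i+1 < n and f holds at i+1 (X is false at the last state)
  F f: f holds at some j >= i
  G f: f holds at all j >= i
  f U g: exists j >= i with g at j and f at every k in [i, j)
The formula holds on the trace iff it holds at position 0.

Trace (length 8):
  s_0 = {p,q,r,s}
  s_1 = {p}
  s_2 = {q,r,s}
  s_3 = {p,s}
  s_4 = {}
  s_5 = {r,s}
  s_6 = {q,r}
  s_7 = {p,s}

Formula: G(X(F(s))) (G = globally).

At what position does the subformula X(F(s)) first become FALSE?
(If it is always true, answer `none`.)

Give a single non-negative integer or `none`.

s_0={p,q,r,s}: X(F(s))=True F(s)=True s=True
s_1={p}: X(F(s))=True F(s)=True s=False
s_2={q,r,s}: X(F(s))=True F(s)=True s=True
s_3={p,s}: X(F(s))=True F(s)=True s=True
s_4={}: X(F(s))=True F(s)=True s=False
s_5={r,s}: X(F(s))=True F(s)=True s=True
s_6={q,r}: X(F(s))=True F(s)=True s=False
s_7={p,s}: X(F(s))=False F(s)=True s=True
G(X(F(s))) holds globally = False
First violation at position 7.

Answer: 7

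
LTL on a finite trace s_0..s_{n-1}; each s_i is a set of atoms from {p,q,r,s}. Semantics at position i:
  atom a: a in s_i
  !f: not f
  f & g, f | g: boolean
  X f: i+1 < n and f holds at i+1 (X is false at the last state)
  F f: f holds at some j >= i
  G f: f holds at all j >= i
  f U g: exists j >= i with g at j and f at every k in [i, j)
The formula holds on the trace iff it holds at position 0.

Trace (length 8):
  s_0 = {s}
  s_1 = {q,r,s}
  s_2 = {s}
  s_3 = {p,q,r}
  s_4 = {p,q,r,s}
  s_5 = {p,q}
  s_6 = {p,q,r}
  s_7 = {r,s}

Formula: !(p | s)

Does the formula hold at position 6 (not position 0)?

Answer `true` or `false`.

s_0={s}: !(p | s)=False (p | s)=True p=False s=True
s_1={q,r,s}: !(p | s)=False (p | s)=True p=False s=True
s_2={s}: !(p | s)=False (p | s)=True p=False s=True
s_3={p,q,r}: !(p | s)=False (p | s)=True p=True s=False
s_4={p,q,r,s}: !(p | s)=False (p | s)=True p=True s=True
s_5={p,q}: !(p | s)=False (p | s)=True p=True s=False
s_6={p,q,r}: !(p | s)=False (p | s)=True p=True s=False
s_7={r,s}: !(p | s)=False (p | s)=True p=False s=True
Evaluating at position 6: result = False

Answer: false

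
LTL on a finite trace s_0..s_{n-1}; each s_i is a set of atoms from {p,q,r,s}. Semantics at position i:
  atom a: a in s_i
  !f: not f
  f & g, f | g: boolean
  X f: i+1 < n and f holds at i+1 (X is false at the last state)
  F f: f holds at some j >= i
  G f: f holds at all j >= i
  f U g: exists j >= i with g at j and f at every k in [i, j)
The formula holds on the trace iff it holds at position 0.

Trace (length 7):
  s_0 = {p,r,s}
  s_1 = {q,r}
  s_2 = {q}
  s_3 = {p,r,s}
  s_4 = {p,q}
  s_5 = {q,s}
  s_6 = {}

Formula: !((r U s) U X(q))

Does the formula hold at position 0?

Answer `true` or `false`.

s_0={p,r,s}: !((r U s) U X(q))=False ((r U s) U X(q))=True (r U s)=True r=True s=True X(q)=True q=False
s_1={q,r}: !((r U s) U X(q))=False ((r U s) U X(q))=True (r U s)=False r=True s=False X(q)=True q=True
s_2={q}: !((r U s) U X(q))=True ((r U s) U X(q))=False (r U s)=False r=False s=False X(q)=False q=True
s_3={p,r,s}: !((r U s) U X(q))=False ((r U s) U X(q))=True (r U s)=True r=True s=True X(q)=True q=False
s_4={p,q}: !((r U s) U X(q))=False ((r U s) U X(q))=True (r U s)=False r=False s=False X(q)=True q=True
s_5={q,s}: !((r U s) U X(q))=True ((r U s) U X(q))=False (r U s)=True r=False s=True X(q)=False q=True
s_6={}: !((r U s) U X(q))=True ((r U s) U X(q))=False (r U s)=False r=False s=False X(q)=False q=False

Answer: false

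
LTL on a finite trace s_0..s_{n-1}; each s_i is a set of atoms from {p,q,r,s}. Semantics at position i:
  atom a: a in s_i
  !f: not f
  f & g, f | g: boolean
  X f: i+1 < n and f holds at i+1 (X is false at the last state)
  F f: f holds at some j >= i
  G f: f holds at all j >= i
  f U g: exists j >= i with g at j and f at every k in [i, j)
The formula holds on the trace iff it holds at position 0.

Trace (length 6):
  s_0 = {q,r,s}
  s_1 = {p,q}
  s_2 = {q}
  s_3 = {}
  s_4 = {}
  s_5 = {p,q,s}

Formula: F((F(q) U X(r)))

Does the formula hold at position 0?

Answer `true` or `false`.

Answer: false

Derivation:
s_0={q,r,s}: F((F(q) U X(r)))=False (F(q) U X(r))=False F(q)=True q=True X(r)=False r=True
s_1={p,q}: F((F(q) U X(r)))=False (F(q) U X(r))=False F(q)=True q=True X(r)=False r=False
s_2={q}: F((F(q) U X(r)))=False (F(q) U X(r))=False F(q)=True q=True X(r)=False r=False
s_3={}: F((F(q) U X(r)))=False (F(q) U X(r))=False F(q)=True q=False X(r)=False r=False
s_4={}: F((F(q) U X(r)))=False (F(q) U X(r))=False F(q)=True q=False X(r)=False r=False
s_5={p,q,s}: F((F(q) U X(r)))=False (F(q) U X(r))=False F(q)=True q=True X(r)=False r=False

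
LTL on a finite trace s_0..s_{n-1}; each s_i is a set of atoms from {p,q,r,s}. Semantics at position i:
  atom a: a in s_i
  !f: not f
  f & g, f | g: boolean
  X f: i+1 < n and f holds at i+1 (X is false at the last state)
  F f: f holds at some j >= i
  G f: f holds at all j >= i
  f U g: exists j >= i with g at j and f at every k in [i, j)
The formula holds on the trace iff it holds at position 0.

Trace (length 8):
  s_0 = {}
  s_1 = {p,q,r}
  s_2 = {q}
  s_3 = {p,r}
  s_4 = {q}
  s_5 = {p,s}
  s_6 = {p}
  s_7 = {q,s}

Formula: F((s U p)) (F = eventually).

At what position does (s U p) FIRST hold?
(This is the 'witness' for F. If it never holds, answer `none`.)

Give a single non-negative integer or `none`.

Answer: 1

Derivation:
s_0={}: (s U p)=False s=False p=False
s_1={p,q,r}: (s U p)=True s=False p=True
s_2={q}: (s U p)=False s=False p=False
s_3={p,r}: (s U p)=True s=False p=True
s_4={q}: (s U p)=False s=False p=False
s_5={p,s}: (s U p)=True s=True p=True
s_6={p}: (s U p)=True s=False p=True
s_7={q,s}: (s U p)=False s=True p=False
F((s U p)) holds; first witness at position 1.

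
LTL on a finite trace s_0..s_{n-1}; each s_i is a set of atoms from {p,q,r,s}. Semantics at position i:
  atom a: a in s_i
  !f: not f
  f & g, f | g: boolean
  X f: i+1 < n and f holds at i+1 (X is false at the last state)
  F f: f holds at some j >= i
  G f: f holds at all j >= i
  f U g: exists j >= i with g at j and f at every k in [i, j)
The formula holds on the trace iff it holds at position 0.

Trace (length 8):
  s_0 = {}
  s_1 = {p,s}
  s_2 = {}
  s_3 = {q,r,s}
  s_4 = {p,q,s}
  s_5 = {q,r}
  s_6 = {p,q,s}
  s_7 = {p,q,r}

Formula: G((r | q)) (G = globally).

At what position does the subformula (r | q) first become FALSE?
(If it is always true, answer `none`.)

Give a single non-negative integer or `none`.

Answer: 0

Derivation:
s_0={}: (r | q)=False r=False q=False
s_1={p,s}: (r | q)=False r=False q=False
s_2={}: (r | q)=False r=False q=False
s_3={q,r,s}: (r | q)=True r=True q=True
s_4={p,q,s}: (r | q)=True r=False q=True
s_5={q,r}: (r | q)=True r=True q=True
s_6={p,q,s}: (r | q)=True r=False q=True
s_7={p,q,r}: (r | q)=True r=True q=True
G((r | q)) holds globally = False
First violation at position 0.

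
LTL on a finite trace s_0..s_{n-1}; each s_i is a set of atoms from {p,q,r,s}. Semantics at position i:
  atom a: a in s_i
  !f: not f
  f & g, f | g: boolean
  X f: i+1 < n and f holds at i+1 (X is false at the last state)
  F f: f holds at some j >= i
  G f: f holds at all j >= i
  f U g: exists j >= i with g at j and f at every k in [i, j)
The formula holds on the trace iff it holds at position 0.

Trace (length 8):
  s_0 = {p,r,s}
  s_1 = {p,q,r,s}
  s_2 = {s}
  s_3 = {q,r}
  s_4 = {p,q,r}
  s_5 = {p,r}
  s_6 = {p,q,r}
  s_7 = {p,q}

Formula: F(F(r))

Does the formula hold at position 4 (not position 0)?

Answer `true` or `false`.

s_0={p,r,s}: F(F(r))=True F(r)=True r=True
s_1={p,q,r,s}: F(F(r))=True F(r)=True r=True
s_2={s}: F(F(r))=True F(r)=True r=False
s_3={q,r}: F(F(r))=True F(r)=True r=True
s_4={p,q,r}: F(F(r))=True F(r)=True r=True
s_5={p,r}: F(F(r))=True F(r)=True r=True
s_6={p,q,r}: F(F(r))=True F(r)=True r=True
s_7={p,q}: F(F(r))=False F(r)=False r=False
Evaluating at position 4: result = True

Answer: true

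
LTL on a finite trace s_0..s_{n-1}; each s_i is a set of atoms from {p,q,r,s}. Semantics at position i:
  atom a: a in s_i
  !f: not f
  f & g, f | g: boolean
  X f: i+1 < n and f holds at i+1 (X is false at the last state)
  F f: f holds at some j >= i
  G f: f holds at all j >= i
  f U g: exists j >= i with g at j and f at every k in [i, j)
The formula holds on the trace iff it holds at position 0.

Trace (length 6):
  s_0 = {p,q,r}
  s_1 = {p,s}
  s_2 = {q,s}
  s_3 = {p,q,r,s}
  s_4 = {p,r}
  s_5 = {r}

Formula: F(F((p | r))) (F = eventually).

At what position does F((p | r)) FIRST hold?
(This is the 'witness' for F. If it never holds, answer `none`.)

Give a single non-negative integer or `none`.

Answer: 0

Derivation:
s_0={p,q,r}: F((p | r))=True (p | r)=True p=True r=True
s_1={p,s}: F((p | r))=True (p | r)=True p=True r=False
s_2={q,s}: F((p | r))=True (p | r)=False p=False r=False
s_3={p,q,r,s}: F((p | r))=True (p | r)=True p=True r=True
s_4={p,r}: F((p | r))=True (p | r)=True p=True r=True
s_5={r}: F((p | r))=True (p | r)=True p=False r=True
F(F((p | r))) holds; first witness at position 0.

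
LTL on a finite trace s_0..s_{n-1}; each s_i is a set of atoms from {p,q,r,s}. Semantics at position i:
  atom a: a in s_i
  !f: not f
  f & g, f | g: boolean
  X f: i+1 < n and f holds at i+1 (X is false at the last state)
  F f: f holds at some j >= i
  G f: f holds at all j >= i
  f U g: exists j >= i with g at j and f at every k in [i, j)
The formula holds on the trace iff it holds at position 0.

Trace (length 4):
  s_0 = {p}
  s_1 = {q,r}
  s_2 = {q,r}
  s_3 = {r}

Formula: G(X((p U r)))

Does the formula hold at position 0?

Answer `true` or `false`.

s_0={p}: G(X((p U r)))=False X((p U r))=True (p U r)=True p=True r=False
s_1={q,r}: G(X((p U r)))=False X((p U r))=True (p U r)=True p=False r=True
s_2={q,r}: G(X((p U r)))=False X((p U r))=True (p U r)=True p=False r=True
s_3={r}: G(X((p U r)))=False X((p U r))=False (p U r)=True p=False r=True

Answer: false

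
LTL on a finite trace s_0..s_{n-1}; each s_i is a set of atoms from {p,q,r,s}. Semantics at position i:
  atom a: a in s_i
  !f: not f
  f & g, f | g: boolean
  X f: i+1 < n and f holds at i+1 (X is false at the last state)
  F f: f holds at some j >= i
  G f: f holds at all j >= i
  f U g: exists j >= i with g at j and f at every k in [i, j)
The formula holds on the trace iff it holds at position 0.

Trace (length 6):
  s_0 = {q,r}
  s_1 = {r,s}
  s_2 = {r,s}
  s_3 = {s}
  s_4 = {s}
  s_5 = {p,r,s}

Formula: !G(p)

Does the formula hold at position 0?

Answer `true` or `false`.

Answer: true

Derivation:
s_0={q,r}: !G(p)=True G(p)=False p=False
s_1={r,s}: !G(p)=True G(p)=False p=False
s_2={r,s}: !G(p)=True G(p)=False p=False
s_3={s}: !G(p)=True G(p)=False p=False
s_4={s}: !G(p)=True G(p)=False p=False
s_5={p,r,s}: !G(p)=False G(p)=True p=True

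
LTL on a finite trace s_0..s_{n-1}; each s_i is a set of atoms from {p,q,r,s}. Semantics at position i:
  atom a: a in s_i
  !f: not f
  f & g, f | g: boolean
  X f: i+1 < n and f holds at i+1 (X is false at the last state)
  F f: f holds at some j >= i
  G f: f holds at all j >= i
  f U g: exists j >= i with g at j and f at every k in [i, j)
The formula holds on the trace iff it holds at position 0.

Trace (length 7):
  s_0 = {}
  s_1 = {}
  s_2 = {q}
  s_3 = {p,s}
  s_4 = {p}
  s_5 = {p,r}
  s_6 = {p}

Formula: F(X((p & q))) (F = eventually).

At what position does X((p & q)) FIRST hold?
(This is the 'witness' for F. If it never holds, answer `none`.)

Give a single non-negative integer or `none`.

s_0={}: X((p & q))=False (p & q)=False p=False q=False
s_1={}: X((p & q))=False (p & q)=False p=False q=False
s_2={q}: X((p & q))=False (p & q)=False p=False q=True
s_3={p,s}: X((p & q))=False (p & q)=False p=True q=False
s_4={p}: X((p & q))=False (p & q)=False p=True q=False
s_5={p,r}: X((p & q))=False (p & q)=False p=True q=False
s_6={p}: X((p & q))=False (p & q)=False p=True q=False
F(X((p & q))) does not hold (no witness exists).

Answer: none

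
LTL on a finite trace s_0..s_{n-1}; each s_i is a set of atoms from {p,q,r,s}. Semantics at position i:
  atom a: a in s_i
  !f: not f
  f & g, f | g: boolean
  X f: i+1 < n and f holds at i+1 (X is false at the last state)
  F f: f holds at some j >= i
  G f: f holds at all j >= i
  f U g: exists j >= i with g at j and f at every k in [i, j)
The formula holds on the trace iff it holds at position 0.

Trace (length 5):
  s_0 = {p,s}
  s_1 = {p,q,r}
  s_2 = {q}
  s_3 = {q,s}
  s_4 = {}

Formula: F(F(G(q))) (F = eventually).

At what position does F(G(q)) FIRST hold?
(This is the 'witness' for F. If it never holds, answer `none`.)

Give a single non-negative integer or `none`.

Answer: none

Derivation:
s_0={p,s}: F(G(q))=False G(q)=False q=False
s_1={p,q,r}: F(G(q))=False G(q)=False q=True
s_2={q}: F(G(q))=False G(q)=False q=True
s_3={q,s}: F(G(q))=False G(q)=False q=True
s_4={}: F(G(q))=False G(q)=False q=False
F(F(G(q))) does not hold (no witness exists).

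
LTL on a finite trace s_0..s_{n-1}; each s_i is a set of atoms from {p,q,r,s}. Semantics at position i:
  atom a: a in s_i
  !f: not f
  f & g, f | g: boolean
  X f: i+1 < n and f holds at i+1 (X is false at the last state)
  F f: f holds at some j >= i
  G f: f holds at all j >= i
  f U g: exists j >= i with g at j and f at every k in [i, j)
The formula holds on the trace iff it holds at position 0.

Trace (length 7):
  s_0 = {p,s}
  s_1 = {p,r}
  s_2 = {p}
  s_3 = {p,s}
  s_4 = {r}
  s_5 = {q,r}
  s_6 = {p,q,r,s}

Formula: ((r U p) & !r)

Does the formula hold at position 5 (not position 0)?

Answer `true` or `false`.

s_0={p,s}: ((r U p) & !r)=True (r U p)=True r=False p=True !r=True
s_1={p,r}: ((r U p) & !r)=False (r U p)=True r=True p=True !r=False
s_2={p}: ((r U p) & !r)=True (r U p)=True r=False p=True !r=True
s_3={p,s}: ((r U p) & !r)=True (r U p)=True r=False p=True !r=True
s_4={r}: ((r U p) & !r)=False (r U p)=True r=True p=False !r=False
s_5={q,r}: ((r U p) & !r)=False (r U p)=True r=True p=False !r=False
s_6={p,q,r,s}: ((r U p) & !r)=False (r U p)=True r=True p=True !r=False
Evaluating at position 5: result = False

Answer: false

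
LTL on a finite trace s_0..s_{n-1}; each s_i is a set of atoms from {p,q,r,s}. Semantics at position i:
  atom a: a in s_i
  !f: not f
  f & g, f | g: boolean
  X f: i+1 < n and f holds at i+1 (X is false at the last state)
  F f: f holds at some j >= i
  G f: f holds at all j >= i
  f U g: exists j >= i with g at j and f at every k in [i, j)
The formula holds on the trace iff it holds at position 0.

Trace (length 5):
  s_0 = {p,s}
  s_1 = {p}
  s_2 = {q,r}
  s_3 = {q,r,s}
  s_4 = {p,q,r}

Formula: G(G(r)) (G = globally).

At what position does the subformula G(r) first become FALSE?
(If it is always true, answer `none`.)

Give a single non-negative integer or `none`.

Answer: 0

Derivation:
s_0={p,s}: G(r)=False r=False
s_1={p}: G(r)=False r=False
s_2={q,r}: G(r)=True r=True
s_3={q,r,s}: G(r)=True r=True
s_4={p,q,r}: G(r)=True r=True
G(G(r)) holds globally = False
First violation at position 0.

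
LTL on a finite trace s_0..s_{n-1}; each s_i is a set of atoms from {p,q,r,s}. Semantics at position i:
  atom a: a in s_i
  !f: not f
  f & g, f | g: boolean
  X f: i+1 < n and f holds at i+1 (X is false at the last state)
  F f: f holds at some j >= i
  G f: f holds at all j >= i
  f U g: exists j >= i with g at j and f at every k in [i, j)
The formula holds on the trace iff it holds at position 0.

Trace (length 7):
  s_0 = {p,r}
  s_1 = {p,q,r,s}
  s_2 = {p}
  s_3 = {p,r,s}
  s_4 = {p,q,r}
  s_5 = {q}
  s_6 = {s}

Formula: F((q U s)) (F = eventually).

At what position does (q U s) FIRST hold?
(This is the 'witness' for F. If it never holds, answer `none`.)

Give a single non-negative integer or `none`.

s_0={p,r}: (q U s)=False q=False s=False
s_1={p,q,r,s}: (q U s)=True q=True s=True
s_2={p}: (q U s)=False q=False s=False
s_3={p,r,s}: (q U s)=True q=False s=True
s_4={p,q,r}: (q U s)=True q=True s=False
s_5={q}: (q U s)=True q=True s=False
s_6={s}: (q U s)=True q=False s=True
F((q U s)) holds; first witness at position 1.

Answer: 1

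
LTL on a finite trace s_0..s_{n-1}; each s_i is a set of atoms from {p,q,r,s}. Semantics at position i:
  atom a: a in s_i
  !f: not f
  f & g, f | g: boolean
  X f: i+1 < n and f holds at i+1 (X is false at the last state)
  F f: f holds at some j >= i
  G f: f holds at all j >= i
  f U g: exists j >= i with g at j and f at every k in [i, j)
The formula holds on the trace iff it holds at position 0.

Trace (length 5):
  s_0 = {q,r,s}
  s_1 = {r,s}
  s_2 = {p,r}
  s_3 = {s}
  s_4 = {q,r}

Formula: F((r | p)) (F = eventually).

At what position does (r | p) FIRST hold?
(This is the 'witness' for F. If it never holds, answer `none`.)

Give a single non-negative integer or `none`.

Answer: 0

Derivation:
s_0={q,r,s}: (r | p)=True r=True p=False
s_1={r,s}: (r | p)=True r=True p=False
s_2={p,r}: (r | p)=True r=True p=True
s_3={s}: (r | p)=False r=False p=False
s_4={q,r}: (r | p)=True r=True p=False
F((r | p)) holds; first witness at position 0.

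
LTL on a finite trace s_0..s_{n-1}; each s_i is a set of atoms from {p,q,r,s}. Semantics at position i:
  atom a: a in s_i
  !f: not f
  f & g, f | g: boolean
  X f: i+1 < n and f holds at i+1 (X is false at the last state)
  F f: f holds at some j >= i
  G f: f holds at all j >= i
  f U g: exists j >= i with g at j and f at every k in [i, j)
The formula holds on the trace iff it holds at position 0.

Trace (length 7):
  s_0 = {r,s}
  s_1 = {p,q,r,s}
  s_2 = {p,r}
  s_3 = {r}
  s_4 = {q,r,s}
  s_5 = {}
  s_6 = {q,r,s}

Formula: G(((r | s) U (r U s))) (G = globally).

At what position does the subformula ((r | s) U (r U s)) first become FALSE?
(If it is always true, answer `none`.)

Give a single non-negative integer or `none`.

Answer: 5

Derivation:
s_0={r,s}: ((r | s) U (r U s))=True (r | s)=True r=True s=True (r U s)=True
s_1={p,q,r,s}: ((r | s) U (r U s))=True (r | s)=True r=True s=True (r U s)=True
s_2={p,r}: ((r | s) U (r U s))=True (r | s)=True r=True s=False (r U s)=True
s_3={r}: ((r | s) U (r U s))=True (r | s)=True r=True s=False (r U s)=True
s_4={q,r,s}: ((r | s) U (r U s))=True (r | s)=True r=True s=True (r U s)=True
s_5={}: ((r | s) U (r U s))=False (r | s)=False r=False s=False (r U s)=False
s_6={q,r,s}: ((r | s) U (r U s))=True (r | s)=True r=True s=True (r U s)=True
G(((r | s) U (r U s))) holds globally = False
First violation at position 5.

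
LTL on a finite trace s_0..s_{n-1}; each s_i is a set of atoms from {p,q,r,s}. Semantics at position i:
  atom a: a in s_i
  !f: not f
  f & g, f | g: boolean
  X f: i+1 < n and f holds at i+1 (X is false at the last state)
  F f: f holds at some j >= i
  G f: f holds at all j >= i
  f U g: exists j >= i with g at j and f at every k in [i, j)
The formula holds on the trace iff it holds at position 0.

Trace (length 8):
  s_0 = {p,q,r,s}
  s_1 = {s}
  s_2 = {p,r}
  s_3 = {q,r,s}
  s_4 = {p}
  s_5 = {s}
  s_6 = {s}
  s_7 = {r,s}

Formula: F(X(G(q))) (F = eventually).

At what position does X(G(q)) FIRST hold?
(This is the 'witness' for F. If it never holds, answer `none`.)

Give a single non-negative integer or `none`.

Answer: none

Derivation:
s_0={p,q,r,s}: X(G(q))=False G(q)=False q=True
s_1={s}: X(G(q))=False G(q)=False q=False
s_2={p,r}: X(G(q))=False G(q)=False q=False
s_3={q,r,s}: X(G(q))=False G(q)=False q=True
s_4={p}: X(G(q))=False G(q)=False q=False
s_5={s}: X(G(q))=False G(q)=False q=False
s_6={s}: X(G(q))=False G(q)=False q=False
s_7={r,s}: X(G(q))=False G(q)=False q=False
F(X(G(q))) does not hold (no witness exists).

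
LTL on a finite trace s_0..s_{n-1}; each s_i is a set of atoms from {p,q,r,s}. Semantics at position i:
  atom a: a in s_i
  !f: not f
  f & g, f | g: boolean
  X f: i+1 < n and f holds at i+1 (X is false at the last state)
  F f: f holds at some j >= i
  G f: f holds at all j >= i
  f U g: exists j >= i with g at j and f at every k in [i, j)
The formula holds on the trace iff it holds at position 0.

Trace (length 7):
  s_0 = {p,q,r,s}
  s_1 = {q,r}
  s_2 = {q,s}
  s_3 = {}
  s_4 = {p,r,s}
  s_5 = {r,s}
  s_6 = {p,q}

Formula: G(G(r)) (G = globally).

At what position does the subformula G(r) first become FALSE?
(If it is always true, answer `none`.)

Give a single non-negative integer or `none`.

s_0={p,q,r,s}: G(r)=False r=True
s_1={q,r}: G(r)=False r=True
s_2={q,s}: G(r)=False r=False
s_3={}: G(r)=False r=False
s_4={p,r,s}: G(r)=False r=True
s_5={r,s}: G(r)=False r=True
s_6={p,q}: G(r)=False r=False
G(G(r)) holds globally = False
First violation at position 0.

Answer: 0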